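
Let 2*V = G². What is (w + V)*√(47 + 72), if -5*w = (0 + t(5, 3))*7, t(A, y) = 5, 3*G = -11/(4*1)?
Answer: -1895*√119/288 ≈ -71.778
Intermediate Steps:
G = -11/12 (G = (-11/(4*1))/3 = (-11/4)/3 = (-11*¼)/3 = (⅓)*(-11/4) = -11/12 ≈ -0.91667)
w = -7 (w = -(0 + 5)*7/5 = -7 ≈ -7.0000)
V = 121/288 (V = (-11/12)²/2 = (½)*(121/144) = 121/288 ≈ 0.42014)
(w + V)*√(47 + 72) = (-7 + 121/288)*√(47 + 72) = -1895*√119/288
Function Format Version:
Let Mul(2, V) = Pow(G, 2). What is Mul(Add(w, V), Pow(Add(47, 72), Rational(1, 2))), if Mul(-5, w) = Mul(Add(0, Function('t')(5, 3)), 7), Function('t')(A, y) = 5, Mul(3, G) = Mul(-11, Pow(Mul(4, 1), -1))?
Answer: Mul(Rational(-1895, 288), Pow(119, Rational(1, 2))) ≈ -71.778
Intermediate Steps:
G = Rational(-11, 12) (G = Mul(Rational(1, 3), Mul(-11, Pow(Mul(4, 1), -1))) = Mul(Rational(1, 3), Mul(-11, Pow(4, -1))) = Mul(Rational(1, 3), Mul(-11, Rational(1, 4))) = Mul(Rational(1, 3), Rational(-11, 4)) = Rational(-11, 12) ≈ -0.91667)
w = -7 (w = Mul(Rational(-1, 5), Mul(Add(0, 5), 7)) = Mul(Rational(-1, 5), Mul(5, 7)) = Mul(Rational(-1, 5), 35) = -7)
V = Rational(121, 288) (V = Mul(Rational(1, 2), Pow(Rational(-11, 12), 2)) = Mul(Rational(1, 2), Rational(121, 144)) = Rational(121, 288) ≈ 0.42014)
Mul(Add(w, V), Pow(Add(47, 72), Rational(1, 2))) = Mul(Add(-7, Rational(121, 288)), Pow(Add(47, 72), Rational(1, 2))) = Mul(Rational(-1895, 288), Pow(119, Rational(1, 2)))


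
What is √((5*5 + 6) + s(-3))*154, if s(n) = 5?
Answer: 924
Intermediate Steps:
√((5*5 + 6) + s(-3))*154 = √((5*5 + 6) + 5)*154 = √((25 + 6) + 5)*154 = √(31 + 5)*154 = √36*154 = 6*154 = 924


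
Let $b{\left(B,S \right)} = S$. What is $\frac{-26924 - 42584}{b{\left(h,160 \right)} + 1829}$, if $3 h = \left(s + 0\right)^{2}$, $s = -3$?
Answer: $- \frac{69508}{1989} \approx -34.946$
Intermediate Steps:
$h = 3$ ($h = \frac{\left(-3 + 0\right)^{2}}{3} = \frac{\left(-3\right)^{2}}{3} = \frac{1}{3} \cdot 9 = 3$)
$\frac{-26924 - 42584}{b{\left(h,160 \right)} + 1829} = \frac{-26924 - 42584}{160 + 1829} = - \frac{69508}{1989}$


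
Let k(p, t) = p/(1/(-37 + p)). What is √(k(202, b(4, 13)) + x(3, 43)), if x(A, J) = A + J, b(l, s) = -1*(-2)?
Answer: 4*√2086 ≈ 182.69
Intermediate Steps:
b(l, s) = 2
k(p, t) = p*(-37 + p)
√(k(202, b(4, 13)) + x(3, 43)) = √(202*(-37 + 202) + (3 + 43)) = √(202*165 + 46) = √(33330 + 46) = √33376 = 4*√2086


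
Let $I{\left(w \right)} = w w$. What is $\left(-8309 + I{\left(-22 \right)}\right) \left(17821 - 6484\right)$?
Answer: $-88712025$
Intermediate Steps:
$I{\left(w \right)} = w^{2}$
$\left(-8309 + I{\left(-22 \right)}\right) \left(17821 - 6484\right) = \left(-8309 + \left(-22\right)^{2}\right) \left(17821 - 6484\right) = \left(-8309 + 484\right) 11337 = \left(-7825\right) 11337 = -88712025$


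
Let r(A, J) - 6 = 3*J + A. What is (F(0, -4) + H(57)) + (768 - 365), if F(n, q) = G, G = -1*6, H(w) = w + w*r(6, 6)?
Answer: 2164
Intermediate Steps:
r(A, J) = 6 + A + 3*J (r(A, J) = 6 + (3*J + A) = 6 + (A + 3*J) = 6 + A + 3*J)
H(w) = 31*w (H(w) = w + w*(6 + 6 + 3*6) = w + w*(6 + 6 + 18) = w + w*30 = w + 30*w = 31*w)
G = -6
F(n, q) = -6
(F(0, -4) + H(57)) + (768 - 365) = (-6 + 31*57) + (768 - 365) = (-6 + 1767) + 403 = 1761 + 403 = 2164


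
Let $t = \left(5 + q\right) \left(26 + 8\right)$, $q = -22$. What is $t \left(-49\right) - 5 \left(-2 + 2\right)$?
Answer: $28322$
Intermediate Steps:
$t = -578$ ($t = \left(5 - 22\right) \left(26 + 8\right) = \left(-17\right) 34 = -578$)
$t \left(-49\right) - 5 \left(-2 + 2\right) = \left(-578\right) \left(-49\right) - 5 \left(-2 + 2\right) = 28322 - 0 = 28322 + 0 = 28322$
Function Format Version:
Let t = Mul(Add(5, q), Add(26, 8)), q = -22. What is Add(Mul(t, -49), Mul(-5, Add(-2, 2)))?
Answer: 28322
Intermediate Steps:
t = -578 (t = Mul(Add(5, -22), Add(26, 8)) = Mul(-17, 34) = -578)
Add(Mul(t, -49), Mul(-5, Add(-2, 2))) = Add(Mul(-578, -49), Mul(-5, Add(-2, 2))) = Add(28322, Mul(-5, 0)) = Add(28322, 0) = 28322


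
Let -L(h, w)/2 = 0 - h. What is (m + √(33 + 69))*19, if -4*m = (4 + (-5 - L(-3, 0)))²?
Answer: -475/4 + 19*√102 ≈ 73.141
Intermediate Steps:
L(h, w) = 2*h (L(h, w) = -2*(0 - h) = -(-2)*h = 2*h)
m = -25/4 (m = -(4 + (-5 - 2*(-3)))²/4 = -(4 + (-5 - 1*(-6)))²/4 = -(4 + (-5 + 6))²/4 = -(4 + 1)²/4 = -¼*5² = -¼*25 = -25/4 ≈ -6.2500)
(m + √(33 + 69))*19 = (-25/4 + √(33 + 69))*19 = (-25/4 + √102)*19 = -475/4 + 19*√102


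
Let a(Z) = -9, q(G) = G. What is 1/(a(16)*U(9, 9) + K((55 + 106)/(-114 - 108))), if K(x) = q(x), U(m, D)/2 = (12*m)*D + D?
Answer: -222/3920237 ≈ -5.6629e-5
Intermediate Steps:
U(m, D) = 2*D + 24*D*m (U(m, D) = 2*((12*m)*D + D) = 2*(12*D*m + D) = 2*(D + 12*D*m) = 2*D + 24*D*m)
K(x) = x
1/(a(16)*U(9, 9) + K((55 + 106)/(-114 - 108))) = 1/(-18*9*(1 + 12*9) + (55 + 106)/(-114 - 108)) = 1/(-18*9*(1 + 108) + 161/(-222)) = 1/(-18*9*109 + 161*(-1/222)) = 1/(-9*1962 - 161/222) = 1/(-17658 - 161/222) = 1/(-3920237/222) = -222/3920237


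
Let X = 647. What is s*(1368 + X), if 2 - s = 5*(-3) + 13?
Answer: 8060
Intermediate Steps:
s = 4 (s = 2 - (5*(-3) + 13) = 2 - (-15 + 13) = 2 - 1*(-2) = 2 + 2 = 4)
s*(1368 + X) = 4*(1368 + 647) = 4*2015 = 8060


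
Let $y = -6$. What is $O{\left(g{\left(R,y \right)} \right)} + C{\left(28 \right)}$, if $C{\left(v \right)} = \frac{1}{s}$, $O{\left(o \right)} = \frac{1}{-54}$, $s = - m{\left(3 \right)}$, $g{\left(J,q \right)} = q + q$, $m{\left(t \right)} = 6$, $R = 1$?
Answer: $- \frac{5}{27} \approx -0.18519$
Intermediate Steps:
$g{\left(J,q \right)} = 2 q$
$s = -6$ ($s = \left(-1\right) 6 = -6$)
$O{\left(o \right)} = - \frac{1}{54}$
$C{\left(v \right)} = - \frac{1}{6}$ ($C{\left(v \right)} = \frac{1}{-6} = - \frac{1}{6}$)
$O{\left(g{\left(R,y \right)} \right)} + C{\left(28 \right)} = - \frac{1}{54} - \frac{1}{6} = - \frac{5}{27}$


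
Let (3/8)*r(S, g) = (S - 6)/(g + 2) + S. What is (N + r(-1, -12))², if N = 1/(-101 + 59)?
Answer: 29929/44100 ≈ 0.67866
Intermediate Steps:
r(S, g) = 8*S/3 + 8*(-6 + S)/(3*(2 + g)) (r(S, g) = 8*((S - 6)/(g + 2) + S)/3 = 8*((-6 + S)/(2 + g) + S)/3 = 8*(S + (-6 + S)/(2 + g))/3 = 8*S/3 + 8*(-6 + S)/(3*(2 + g)))
N = -1/42 (N = 1/(-42) = -1/42 ≈ -0.023810)
(N + r(-1, -12))² = (-1/42 + 8*(-6 + 3*(-1) - 1*(-12))/(3*(2 - 12)))² = (-1/42 + (8/3)*(-6 - 3 + 12)/(-10))² = (-1/42 + (8/3)*(-⅒)*3)² = (-1/42 - ⅘)² = (-173/210)² = 29929/44100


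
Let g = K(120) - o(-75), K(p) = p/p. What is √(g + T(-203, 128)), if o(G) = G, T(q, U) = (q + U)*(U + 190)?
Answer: I*√23774 ≈ 154.19*I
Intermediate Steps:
T(q, U) = (190 + U)*(U + q) (T(q, U) = (U + q)*(190 + U) = (190 + U)*(U + q))
K(p) = 1
g = 76 (g = 1 - 1*(-75) = 1 + 75 = 76)
√(g + T(-203, 128)) = √(76 + (128² + 190*128 + 190*(-203) + 128*(-203))) = √(76 + (16384 + 24320 - 38570 - 25984)) = √(76 - 23850) = √(-23774) = I*√23774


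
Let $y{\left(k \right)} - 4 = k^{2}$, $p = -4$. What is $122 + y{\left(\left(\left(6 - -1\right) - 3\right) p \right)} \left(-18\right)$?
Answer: $-4558$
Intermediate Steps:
$y{\left(k \right)} = 4 + k^{2}$
$122 + y{\left(\left(\left(6 - -1\right) - 3\right) p \right)} \left(-18\right) = 122 + \left(4 + \left(\left(\left(6 - -1\right) - 3\right) \left(-4\right)\right)^{2}\right) \left(-18\right) = 122 + \left(4 + \left(\left(\left(6 + 1\right) - 3\right) \left(-4\right)\right)^{2}\right) \left(-18\right) = 122 + \left(4 + \left(\left(7 - 3\right) \left(-4\right)\right)^{2}\right) \left(-18\right) = 122 + \left(4 + \left(4 \left(-4\right)\right)^{2}\right) \left(-18\right) = 122 + \left(4 + \left(-16\right)^{2}\right) \left(-18\right) = 122 + \left(4 + 256\right) \left(-18\right) = 122 + 260 \left(-18\right) = 122 - 4680 = -4558$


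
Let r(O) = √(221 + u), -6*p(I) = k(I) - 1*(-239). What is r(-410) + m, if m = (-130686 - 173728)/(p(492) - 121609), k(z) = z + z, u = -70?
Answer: 1826484/730877 + √151 ≈ 14.787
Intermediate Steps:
k(z) = 2*z
p(I) = -239/6 - I/3 (p(I) = -(2*I - 1*(-239))/6 = -(2*I + 239)/6 = -(239 + 2*I)/6 = -239/6 - I/3)
r(O) = √151 (r(O) = √(221 - 70) = √151)
m = 1826484/730877 (m = (-130686 - 173728)/((-239/6 - ⅓*492) - 121609) = -304414/((-239/6 - 164) - 121609) = -304414/(-1223/6 - 121609) = -304414/(-730877/6) = -304414*(-6/730877) = 1826484/730877 ≈ 2.4990)
r(-410) + m = √151 + 1826484/730877 = 1826484/730877 + √151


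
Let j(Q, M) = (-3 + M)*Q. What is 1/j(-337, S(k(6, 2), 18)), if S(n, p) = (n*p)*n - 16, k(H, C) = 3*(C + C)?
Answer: -1/867101 ≈ -1.1533e-6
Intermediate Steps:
k(H, C) = 6*C (k(H, C) = 3*(2*C) = 6*C)
S(n, p) = -16 + p*n² (S(n, p) = p*n² - 16 = -16 + p*n²)
j(Q, M) = Q*(-3 + M)
1/j(-337, S(k(6, 2), 18)) = 1/(-337*(-3 + (-16 + 18*(6*2)²))) = 1/(-337*(-3 + (-16 + 18*12²))) = 1/(-337*(-3 + (-16 + 18*144))) = 1/(-337*(-3 + (-16 + 2592))) = 1/(-337*(-3 + 2576)) = 1/(-337*2573) = 1/(-867101) = -1/867101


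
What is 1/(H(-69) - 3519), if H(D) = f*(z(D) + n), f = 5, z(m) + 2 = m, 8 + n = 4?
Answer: -1/3894 ≈ -0.00025681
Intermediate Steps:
n = -4 (n = -8 + 4 = -4)
z(m) = -2 + m
H(D) = -30 + 5*D (H(D) = 5*((-2 + D) - 4) = 5*(-6 + D) = -30 + 5*D)
1/(H(-69) - 3519) = 1/((-30 + 5*(-69)) - 3519) = 1/((-30 - 345) - 3519) = 1/(-375 - 3519) = 1/(-3894) = -1/3894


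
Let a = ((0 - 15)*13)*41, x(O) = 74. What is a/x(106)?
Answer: -7995/74 ≈ -108.04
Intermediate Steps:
a = -7995 (a = -15*13*41 = -195*41 = -7995)
a/x(106) = -7995/74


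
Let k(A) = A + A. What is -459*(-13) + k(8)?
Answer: 5983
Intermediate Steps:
k(A) = 2*A
-459*(-13) + k(8) = -459*(-13) + 2*8 = 5967 + 16 = 5983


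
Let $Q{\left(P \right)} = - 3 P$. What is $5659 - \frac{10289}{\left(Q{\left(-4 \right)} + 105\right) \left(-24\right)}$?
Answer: $\frac{15900761}{2808} \approx 5662.7$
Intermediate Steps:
$5659 - \frac{10289}{\left(Q{\left(-4 \right)} + 105\right) \left(-24\right)} = 5659 - \frac{10289}{\left(\left(-3\right) \left(-4\right) + 105\right) \left(-24\right)} = 5659 - \frac{10289}{\left(12 + 105\right) \left(-24\right)} = 5659 - \frac{10289}{117 \left(-24\right)} = 5659 - \frac{10289}{-2808} = 5659 - - \frac{10289}{2808} = 5659 + \frac{10289}{2808} = \frac{15900761}{2808}$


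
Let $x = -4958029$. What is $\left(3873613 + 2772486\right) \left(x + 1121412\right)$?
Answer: $-25498536407083$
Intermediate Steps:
$\left(3873613 + 2772486\right) \left(x + 1121412\right) = \left(3873613 + 2772486\right) \left(-4958029 + 1121412\right) = 6646099 \left(-3836617\right) = -25498536407083$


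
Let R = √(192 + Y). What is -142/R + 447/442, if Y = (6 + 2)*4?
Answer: 447/442 - 71*√14/28 ≈ -8.4765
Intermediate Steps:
Y = 32 (Y = 8*4 = 32)
R = 4*√14 (R = √(192 + 32) = √224 = 4*√14 ≈ 14.967)
-142/R + 447/442 = -142*√14/56 + 447/442 = -71*√14/28 + 447*(1/442) = -71*√14/28 + 447/442 = 447/442 - 71*√14/28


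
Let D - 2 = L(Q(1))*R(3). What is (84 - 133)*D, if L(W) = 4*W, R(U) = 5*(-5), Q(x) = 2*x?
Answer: 9702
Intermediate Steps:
R(U) = -25
D = -198 (D = 2 + (4*(2*1))*(-25) = 2 + (4*2)*(-25) = 2 + 8*(-25) = 2 - 200 = -198)
(84 - 133)*D = (84 - 133)*(-198) = -49*(-198) = 9702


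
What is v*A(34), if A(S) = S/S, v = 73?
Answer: 73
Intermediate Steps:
A(S) = 1
v*A(34) = 73*1 = 73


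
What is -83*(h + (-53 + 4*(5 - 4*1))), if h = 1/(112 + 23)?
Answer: 548962/135 ≈ 4066.4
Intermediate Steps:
h = 1/135 ≈ 0.0074074
-83*(h + (-53 + 4*(5 - 4*1))) = -83*(1/135 + (-53 + 4*(5 - 4*1))) = -83*(1/135 + (-53 + 4*(5 - 4))) = -83*(1/135 + (-53 + 4*1)) = -83*(1/135 + (-53 + 4)) = -83*(1/135 - 49) = -83*(-6614/135) = 548962/135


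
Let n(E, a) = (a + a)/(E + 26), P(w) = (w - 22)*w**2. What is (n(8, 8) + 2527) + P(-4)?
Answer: 35895/17 ≈ 2111.5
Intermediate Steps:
P(w) = w**2*(-22 + w) (P(w) = (-22 + w)*w**2 = w**2*(-22 + w))
n(E, a) = 2*a/(26 + E) (n(E, a) = (2*a)/(26 + E) = 2*a/(26 + E))
(n(8, 8) + 2527) + P(-4) = (2*8/(26 + 8) + 2527) + (-4)**2*(-22 - 4) = (2*8/34 + 2527) + 16*(-26) = (2*8*(1/34) + 2527) - 416 = (8/17 + 2527) - 416 = 42967/17 - 416 = 35895/17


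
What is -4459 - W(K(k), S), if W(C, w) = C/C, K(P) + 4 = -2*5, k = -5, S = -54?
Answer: -4460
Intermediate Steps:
K(P) = -14 (K(P) = -4 - 2*5 = -4 - 10 = -14)
W(C, w) = 1
-4459 - W(K(k), S) = -4459 - 1*1 = -4459 - 1 = -4460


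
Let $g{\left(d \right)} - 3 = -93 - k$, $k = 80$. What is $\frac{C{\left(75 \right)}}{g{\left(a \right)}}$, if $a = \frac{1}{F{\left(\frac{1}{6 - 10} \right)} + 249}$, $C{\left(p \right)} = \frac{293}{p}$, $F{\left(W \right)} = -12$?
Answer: $- \frac{293}{12750} \approx -0.02298$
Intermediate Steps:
$a = \frac{1}{237}$ ($a = \frac{1}{-12 + 249} = \frac{1}{237} \approx 0.0042194$)
$g{\left(d \right)} = -170$ ($g{\left(d \right)} = 3 - 173 = -170$)
$\frac{C{\left(75 \right)}}{g{\left(a \right)}} = \frac{293 \cdot \frac{1}{75}}{-170} = 293 \cdot \frac{1}{75} \left(- \frac{1}{170}\right) = \frac{293}{75} \left(- \frac{1}{170}\right) = - \frac{293}{12750}$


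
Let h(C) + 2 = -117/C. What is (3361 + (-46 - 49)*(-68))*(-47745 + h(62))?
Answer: -29074392851/62 ≈ -4.6894e+8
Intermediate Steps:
h(C) = -2 - 117/C
(3361 + (-46 - 49)*(-68))*(-47745 + h(62)) = (3361 + (-46 - 49)*(-68))*(-47745 + (-2 - 117/62)) = (3361 - 95*(-68))*(-47745 + (-2 - 117*1/62)) = (3361 + 6460)*(-47745 + (-2 - 117/62)) = 9821*(-47745 - 241/62) = 9821*(-2960431/62) = -29074392851/62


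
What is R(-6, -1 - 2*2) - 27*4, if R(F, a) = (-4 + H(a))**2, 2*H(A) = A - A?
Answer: -92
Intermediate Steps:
H(A) = 0 (H(A) = (A - A)/2 = (1/2)*0 = 0)
R(F, a) = 16 (R(F, a) = (-4 + 0)**2 = (-4)**2 = 16)
R(-6, -1 - 2*2) - 27*4 = 16 - 27*4 = 16 - 108 = -92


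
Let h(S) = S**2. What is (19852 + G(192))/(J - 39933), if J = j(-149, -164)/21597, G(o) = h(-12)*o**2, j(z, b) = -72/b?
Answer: -1572686254612/11786584341 ≈ -133.43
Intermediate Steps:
G(o) = 144*o**2 (G(o) = (-12)**2*o**2 = 144*o**2)
J = 6/295159 (J = -72/(-164)/21597 = -72*(-1/164)*(1/21597) = (18/41)*(1/21597) = 6/295159 ≈ 2.0328e-5)
(19852 + G(192))/(J - 39933) = (19852 + 144*192**2)/(6/295159 - 39933) = (19852 + 144*36864)/(-11786584341/295159) = (19852 + 5308416)*(-295159/11786584341) = 5328268*(-295159/11786584341) = -1572686254612/11786584341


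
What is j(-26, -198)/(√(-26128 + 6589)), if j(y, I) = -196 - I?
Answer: -2*I*√2171/6513 ≈ -0.014308*I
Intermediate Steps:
j(-26, -198)/(√(-26128 + 6589)) = (-196 - 1*(-198))/(√(-26128 + 6589)) = (-196 + 198)/(√(-19539)) = 2/((3*I*√2171)) = 2*(-I*√2171/6513) = -2*I*√2171/6513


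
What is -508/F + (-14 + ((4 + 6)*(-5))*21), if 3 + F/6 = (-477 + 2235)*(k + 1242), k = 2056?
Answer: -18506836406/17393643 ≈ -1064.0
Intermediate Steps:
F = 34787286 (F = -18 + 6*((-477 + 2235)*(2056 + 1242)) = -18 + 6*(1758*3298) = -18 + 6*5797884 = -18 + 34787304 = 34787286)
-508/F + (-14 + ((4 + 6)*(-5))*21) = -508/34787286 + (-14 + ((4 + 6)*(-5))*21) = -508*1/34787286 + (-14 + (10*(-5))*21) = -254/17393643 + (-14 - 50*21) = -254/17393643 + (-14 - 1050) = -254/17393643 - 1064 = -18506836406/17393643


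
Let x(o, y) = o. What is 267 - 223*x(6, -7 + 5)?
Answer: -1071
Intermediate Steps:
267 - 223*x(6, -7 + 5) = 267 - 223*6 = 267 - 1338 = -1071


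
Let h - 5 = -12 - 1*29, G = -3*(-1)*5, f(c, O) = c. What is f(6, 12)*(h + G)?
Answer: -126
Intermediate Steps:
G = 15 (G = 3*5 = 15)
h = -36 (h = 5 + (-12 - 1*29) = 5 + (-12 - 29) = 5 - 41 = -36)
f(6, 12)*(h + G) = 6*(-36 + 15) = 6*(-21) = -126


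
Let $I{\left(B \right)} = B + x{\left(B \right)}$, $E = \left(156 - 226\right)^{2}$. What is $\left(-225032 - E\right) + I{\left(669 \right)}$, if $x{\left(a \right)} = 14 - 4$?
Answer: $-229253$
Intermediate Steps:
$x{\left(a \right)} = 10$
$E = 4900$ ($E = \left(-70\right)^{2} = 4900$)
$I{\left(B \right)} = 10 + B$ ($I{\left(B \right)} = B + 10 = 10 + B$)
$\left(-225032 - E\right) + I{\left(669 \right)} = \left(-225032 - 4900\right) + \left(10 + 669\right) = \left(-225032 - 4900\right) + 679 = -229932 + 679 = -229253$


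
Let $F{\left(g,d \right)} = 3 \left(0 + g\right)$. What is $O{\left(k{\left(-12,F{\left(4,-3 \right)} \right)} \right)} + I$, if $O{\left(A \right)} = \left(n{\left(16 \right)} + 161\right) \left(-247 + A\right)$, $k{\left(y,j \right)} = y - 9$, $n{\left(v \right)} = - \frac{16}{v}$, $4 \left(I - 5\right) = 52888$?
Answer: $-29653$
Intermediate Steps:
$I = 13227$ ($I = 5 + \frac{1}{4} \cdot 52888 = 5 + 13222 = 13227$)
$F{\left(g,d \right)} = 3 g$
$k{\left(y,j \right)} = -9 + y$ ($k{\left(y,j \right)} = y - 9 = -9 + y$)
$O{\left(A \right)} = -39520 + 160 A$ ($O{\left(A \right)} = \left(- \frac{16}{16} + 161\right) \left(-247 + A\right) = \left(\left(-16\right) \frac{1}{16} + 161\right) \left(-247 + A\right) = \left(-1 + 161\right) \left(-247 + A\right) = 160 \left(-247 + A\right) = -39520 + 160 A$)
$O{\left(k{\left(-12,F{\left(4,-3 \right)} \right)} \right)} + I = \left(-39520 + 160 \left(-9 - 12\right)\right) + 13227 = \left(-39520 + 160 \left(-21\right)\right) + 13227 = \left(-39520 - 3360\right) + 13227 = -42880 + 13227 = -29653$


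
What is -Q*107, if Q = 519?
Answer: -55533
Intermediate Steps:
-Q*107 = -519*107 = -1*55533 = -55533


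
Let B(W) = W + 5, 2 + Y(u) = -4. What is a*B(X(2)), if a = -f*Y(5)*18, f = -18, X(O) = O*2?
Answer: -17496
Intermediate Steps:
X(O) = 2*O
Y(u) = -6 (Y(u) = -2 - 4 = -6)
B(W) = 5 + W
a = -1944 (a = -(-18*(-6))*18 = -108*18 = -1*1944 = -1944)
a*B(X(2)) = -1944*(5 + 2*2) = -1944*(5 + 4) = -1944*9 = -17496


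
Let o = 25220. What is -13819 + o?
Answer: 11401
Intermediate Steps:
-13819 + o = -13819 + 25220 = 11401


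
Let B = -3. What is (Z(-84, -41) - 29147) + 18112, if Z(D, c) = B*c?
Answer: -10912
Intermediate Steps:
Z(D, c) = -3*c
(Z(-84, -41) - 29147) + 18112 = (-3*(-41) - 29147) + 18112 = (123 - 29147) + 18112 = -29024 + 18112 = -10912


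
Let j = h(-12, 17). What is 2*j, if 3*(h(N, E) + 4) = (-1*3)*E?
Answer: -42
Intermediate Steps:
h(N, E) = -4 - E (h(N, E) = -4 + ((-1*3)*E)/3 = -4 + (-3*E)/3 = -4 - E)
j = -21 (j = -4 - 1*17 = -4 - 17 = -21)
2*j = 2*(-21) = -42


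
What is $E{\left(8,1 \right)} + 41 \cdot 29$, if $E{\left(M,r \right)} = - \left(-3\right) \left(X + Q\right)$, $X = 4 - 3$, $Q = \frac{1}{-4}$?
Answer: $\frac{4765}{4} \approx 1191.3$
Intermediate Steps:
$Q = - \frac{1}{4} \approx -0.25$
$X = 1$ ($X = 4 - 3 = 1$)
$E{\left(M,r \right)} = \frac{9}{4}$ ($E{\left(M,r \right)} = - \left(-3\right) \left(1 - \frac{1}{4}\right) = - \frac{\left(-3\right) 3}{4} = \left(-1\right) \left(- \frac{9}{4}\right) = \frac{9}{4}$)
$E{\left(8,1 \right)} + 41 \cdot 29 = \frac{9}{4} + 41 \cdot 29 = \frac{9}{4} + 1189 = \frac{4765}{4}$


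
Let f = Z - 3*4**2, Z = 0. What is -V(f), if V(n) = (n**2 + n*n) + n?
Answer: -4560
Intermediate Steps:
f = -48 (f = 0 - 3*4**2 = 0 - 3*16 = 0 - 48 = -48)
V(n) = n + 2*n**2 (V(n) = (n**2 + n**2) + n = 2*n**2 + n = n + 2*n**2)
-V(f) = -(-48)*(1 + 2*(-48)) = -(-48)*(1 - 96) = -(-48)*(-95) = -1*4560 = -4560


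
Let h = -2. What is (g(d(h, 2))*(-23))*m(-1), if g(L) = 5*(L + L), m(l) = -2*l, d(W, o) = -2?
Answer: 920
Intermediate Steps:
g(L) = 10*L (g(L) = 5*(2*L) = 10*L)
(g(d(h, 2))*(-23))*m(-1) = ((10*(-2))*(-23))*(-2*(-1)) = -20*(-23)*2 = 460*2 = 920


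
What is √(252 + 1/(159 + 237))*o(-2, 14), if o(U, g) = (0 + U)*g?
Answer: -14*√1097723/33 ≈ -444.49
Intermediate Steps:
o(U, g) = U*g
√(252 + 1/(159 + 237))*o(-2, 14) = √(252 + 1/(159 + 237))*(-2*14) = √(252 + 1/396)*(-28) = √(99793/396)*(-28) = (√1097723/66)*(-28) = -14*√1097723/33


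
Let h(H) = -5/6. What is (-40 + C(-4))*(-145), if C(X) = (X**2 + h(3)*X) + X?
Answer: 10730/3 ≈ 3576.7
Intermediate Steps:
h(H) = -5/6 (h(H) = -5*1/6 = -5/6)
C(X) = X**2 + X/6 (C(X) = (X**2 - 5*X/6) + X = X**2 + X/6)
(-40 + C(-4))*(-145) = (-40 - 4*(1/6 - 4))*(-145) = (-40 - 4*(-23/6))*(-145) = (-40 + 46/3)*(-145) = -74/3*(-145) = 10730/3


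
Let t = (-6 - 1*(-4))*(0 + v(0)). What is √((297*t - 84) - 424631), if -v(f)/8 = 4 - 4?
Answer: I*√424715 ≈ 651.7*I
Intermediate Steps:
v(f) = 0 (v(f) = -8*(4 - 4) = -8*0 = 0)
t = 0 (t = (-6 - 1*(-4))*(0 + 0) = (-6 + 4)*0 = -2*0 = 0)
√((297*t - 84) - 424631) = √((297*0 - 84) - 424631) = √((0 - 84) - 424631) = √(-84 - 424631) = √(-424715) = I*√424715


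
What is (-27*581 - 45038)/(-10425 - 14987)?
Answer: 60725/25412 ≈ 2.3896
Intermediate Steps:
(-27*581 - 45038)/(-10425 - 14987) = (-15687 - 45038)/(-25412) = -60725*(-1/25412) = 60725/25412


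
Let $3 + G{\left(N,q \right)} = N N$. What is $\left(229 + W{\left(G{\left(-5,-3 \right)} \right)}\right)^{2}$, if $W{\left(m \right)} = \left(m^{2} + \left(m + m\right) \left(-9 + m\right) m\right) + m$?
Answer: $177395761$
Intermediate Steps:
$G{\left(N,q \right)} = -3 + N^{2}$ ($G{\left(N,q \right)} = -3 + N N = -3 + N^{2}$)
$W{\left(m \right)} = m + m^{2} + 2 m^{2} \left(-9 + m\right)$ ($W{\left(m \right)} = \left(m^{2} + 2 m \left(-9 + m\right) m\right) + m = \left(m^{2} + 2 m^{2} \left(-9 + m\right)\right) + m = m + m^{2} + 2 m^{2} \left(-9 + m\right)$)
$\left(229 + W{\left(G{\left(-5,-3 \right)} \right)}\right)^{2} = \left(229 + \left(-3 + \left(-5\right)^{2}\right) \left(1 - 17 \left(-3 + \left(-5\right)^{2}\right) + 2 \left(-3 + \left(-5\right)^{2}\right)^{2}\right)\right)^{2} = \left(229 + \left(-3 + 25\right) \left(1 - 17 \left(-3 + 25\right) + 2 \left(-3 + 25\right)^{2}\right)\right)^{2} = \left(229 + 22 \left(1 - 374 + 2 \cdot 22^{2}\right)\right)^{2} = \left(229 + 22 \left(1 - 374 + 2 \cdot 484\right)\right)^{2} = \left(229 + 22 \left(1 - 374 + 968\right)\right)^{2} = \left(229 + 22 \cdot 595\right)^{2} = \left(229 + 13090\right)^{2} = 13319^{2} = 177395761$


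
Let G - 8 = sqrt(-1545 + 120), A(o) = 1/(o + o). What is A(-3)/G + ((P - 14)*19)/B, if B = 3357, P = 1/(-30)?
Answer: (-39995*sqrt(57) + 80777*I)/(100710*(-8*I + 5*sqrt(57))) ≈ -0.080322 + 0.0042253*I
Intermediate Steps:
A(o) = 1/(2*o)
P = -1/30 ≈ -0.033333
G = 8 + 5*I*sqrt(57) (G = 8 + sqrt(-1545 + 120) = 8 + sqrt(-1425) = 8 + 5*I*sqrt(57) ≈ 8.0 + 37.749*I)
A(-3)/G + ((P - 14)*19)/B = ((1/2)/(-3))/(8 + 5*I*sqrt(57)) + ((-1/30 - 14)*19)/3357 = ((1/2)*(-1/3))/(8 + 5*I*sqrt(57)) - 421/30*19*(1/3357) = -1/(6*(8 + 5*I*sqrt(57))) - 7999/30*1/3357 = -1/(6*(8 + 5*I*sqrt(57))) - 7999/100710 = -7999/100710 - 1/(6*(8 + 5*I*sqrt(57)))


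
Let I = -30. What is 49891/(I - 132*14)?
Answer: -49891/1878 ≈ -26.566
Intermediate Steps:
49891/(I - 132*14) = 49891/(-30 - 132*14) = 49891/(-30 - 1848) = 49891/(-1878) = 49891*(-1/1878) = -49891/1878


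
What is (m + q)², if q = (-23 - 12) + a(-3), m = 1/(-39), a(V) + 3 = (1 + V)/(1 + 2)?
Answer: 253009/169 ≈ 1497.1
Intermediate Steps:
a(V) = -8/3 + V/3 (a(V) = -3 + (1 + V)/(1 + 2) = -3 + (1 + V)/3 = -3 + (1 + V)*(⅓) = -3 + (⅓ + V/3) = -8/3 + V/3)
m = -1/39 ≈ -0.025641
q = -116/3 (q = (-23 - 12) + (-8/3 + (⅓)*(-3)) = -35 + (-8/3 - 1) = -35 - 11/3 = -116/3 ≈ -38.667)
(m + q)² = (-1/39 - 116/3)² = (-503/13)² = 253009/169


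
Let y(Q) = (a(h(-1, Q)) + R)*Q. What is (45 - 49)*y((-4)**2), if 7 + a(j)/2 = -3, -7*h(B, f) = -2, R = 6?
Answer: 896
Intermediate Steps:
h(B, f) = 2/7 (h(B, f) = -1/7*(-2) = 2/7)
a(j) = -20 (a(j) = -14 + 2*(-3) = -14 - 6 = -20)
y(Q) = -14*Q (y(Q) = (-20 + 6)*Q = -14*Q)
(45 - 49)*y((-4)**2) = (45 - 49)*(-14*(-4)**2) = -(-56)*16 = -4*(-224) = 896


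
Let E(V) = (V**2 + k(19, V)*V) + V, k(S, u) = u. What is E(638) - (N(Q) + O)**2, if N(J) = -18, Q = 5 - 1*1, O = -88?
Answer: 803490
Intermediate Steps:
Q = 4 (Q = 5 - 1 = 4)
E(V) = V + 2*V**2 (E(V) = (V**2 + V*V) + V = (V**2 + V**2) + V = 2*V**2 + V = V + 2*V**2)
E(638) - (N(Q) + O)**2 = 638*(1 + 2*638) - (-18 - 88)**2 = 638*(1 + 1276) - 1*(-106)**2 = 638*1277 - 1*11236 = 814726 - 11236 = 803490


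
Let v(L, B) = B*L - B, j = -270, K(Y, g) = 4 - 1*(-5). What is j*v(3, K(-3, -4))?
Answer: -4860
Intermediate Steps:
K(Y, g) = 9 (K(Y, g) = 4 + 5 = 9)
v(L, B) = -B + B*L
j*v(3, K(-3, -4)) = -2430*(-1 + 3) = -2430*2 = -270*18 = -4860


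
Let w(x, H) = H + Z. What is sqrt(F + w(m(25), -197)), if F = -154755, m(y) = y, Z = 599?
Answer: I*sqrt(154353) ≈ 392.88*I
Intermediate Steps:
w(x, H) = 599 + H (w(x, H) = H + 599 = 599 + H)
sqrt(F + w(m(25), -197)) = sqrt(-154755 + (599 - 197)) = sqrt(-154755 + 402) = sqrt(-154353) = I*sqrt(154353)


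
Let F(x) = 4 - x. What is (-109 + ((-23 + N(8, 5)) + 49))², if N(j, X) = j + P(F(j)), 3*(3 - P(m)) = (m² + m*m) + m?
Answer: 59536/9 ≈ 6615.1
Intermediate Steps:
P(m) = 3 - 2*m²/3 - m/3 (P(m) = 3 - ((m² + m*m) + m)/3 = 3 - ((m² + m²) + m)/3 = 3 - (2*m² + m)/3 = 3 - (m + 2*m²)/3 = 3 + (-2*m²/3 - m/3) = 3 - 2*m²/3 - m/3)
N(j, X) = 5/3 - 2*(4 - j)²/3 + 4*j/3 (N(j, X) = j + (3 - 2*(4 - j)²/3 - (4 - j)/3) = j + (3 - 2*(4 - j)²/3 + (-4/3 + j/3)) = j + (5/3 - 2*(4 - j)²/3 + j/3) = 5/3 - 2*(4 - j)²/3 + 4*j/3)
(-109 + ((-23 + N(8, 5)) + 49))² = (-109 + ((-23 + (-9 - ⅔*8² + (20/3)*8)) + 49))² = (-109 + ((-23 + (-9 - ⅔*64 + 160/3)) + 49))² = (-109 + ((-23 + (-9 - 128/3 + 160/3)) + 49))² = (-109 + ((-23 + 5/3) + 49))² = (-109 + (-64/3 + 49))² = (-109 + 83/3)² = (-244/3)² = 59536/9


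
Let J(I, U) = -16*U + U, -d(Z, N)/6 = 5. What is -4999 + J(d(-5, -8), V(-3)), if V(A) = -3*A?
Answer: -5134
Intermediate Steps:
d(Z, N) = -30 (d(Z, N) = -6*5 = -30)
J(I, U) = -15*U
-4999 + J(d(-5, -8), V(-3)) = -4999 - (-45)*(-3) = -4999 - 15*9 = -4999 - 135 = -5134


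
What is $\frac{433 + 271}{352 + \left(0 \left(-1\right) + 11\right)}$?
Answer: $\frac{64}{33} \approx 1.9394$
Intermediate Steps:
$\frac{433 + 271}{352 + \left(0 \left(-1\right) + 11\right)} = \frac{704}{352 + \left(0 + 11\right)} = \frac{704}{352 + 11} = \frac{704}{363} = 704 \cdot \frac{1}{363} = \frac{64}{33}$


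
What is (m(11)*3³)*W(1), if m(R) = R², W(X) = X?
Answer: 3267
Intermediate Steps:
(m(11)*3³)*W(1) = (11²*3³)*1 = (121*27)*1 = 3267*1 = 3267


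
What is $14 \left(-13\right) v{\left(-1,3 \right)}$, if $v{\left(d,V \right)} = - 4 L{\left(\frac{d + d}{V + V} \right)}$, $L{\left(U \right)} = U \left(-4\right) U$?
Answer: $- \frac{2912}{9} \approx -323.56$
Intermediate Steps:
$L{\left(U \right)} = - 4 U^{2}$ ($L{\left(U \right)} = - 4 U U = - 4 U^{2}$)
$v{\left(d,V \right)} = \frac{16 d^{2}}{V^{2}}$ ($v{\left(d,V \right)} = - 4 \left(- 4 \left(\frac{d + d}{V + V}\right)^{2}\right) = - 4 \left(- 4 \left(\frac{2 d}{2 V}\right)^{2}\right) = - 4 \left(- 4 \left(2 d \frac{1}{2 V}\right)^{2}\right) = - 4 \left(- 4 \left(\frac{d}{V}\right)^{2}\right) = - 4 \left(- 4 \frac{d^{2}}{V^{2}}\right) = - 4 \left(- \frac{4 d^{2}}{V^{2}}\right) = \frac{16 d^{2}}{V^{2}}$)
$14 \left(-13\right) v{\left(-1,3 \right)} = 14 \left(-13\right) \frac{16 \left(-1\right)^{2}}{9} = - 182 \cdot 16 \cdot \frac{1}{9} \cdot 1 = \left(-182\right) \frac{16}{9} = - \frac{2912}{9}$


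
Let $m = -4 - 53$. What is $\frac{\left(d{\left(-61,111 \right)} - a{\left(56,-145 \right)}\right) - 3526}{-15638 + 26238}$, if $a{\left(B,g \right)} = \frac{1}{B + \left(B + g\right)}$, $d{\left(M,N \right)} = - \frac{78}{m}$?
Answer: $- \frac{88397}{265848} \approx -0.33251$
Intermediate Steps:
$m = -57$
$d{\left(M,N \right)} = \frac{26}{19}$ ($d{\left(M,N \right)} = - \frac{78}{-57} = \left(-78\right) \left(- \frac{1}{57}\right) = \frac{26}{19}$)
$a{\left(B,g \right)} = \frac{1}{g + 2 B}$
$\frac{\left(d{\left(-61,111 \right)} - a{\left(56,-145 \right)}\right) - 3526}{-15638 + 26238} = \frac{\left(\frac{26}{19} - \frac{1}{-145 + 2 \cdot 56}\right) - 3526}{-15638 + 26238} = \frac{\left(\frac{26}{19} - \frac{1}{-145 + 112}\right) - 3526}{10600} = \left(\left(\frac{26}{19} - \frac{1}{-33}\right) - 3526\right) \frac{1}{10600} = \left(\left(\frac{26}{19} - - \frac{1}{33}\right) - 3526\right) \frac{1}{10600} = \left(\left(\frac{26}{19} + \frac{1}{33}\right) - 3526\right) \frac{1}{10600} = \left(\frac{877}{627} - 3526\right) \frac{1}{10600} = \left(- \frac{2209925}{627}\right) \frac{1}{10600} = - \frac{88397}{265848}$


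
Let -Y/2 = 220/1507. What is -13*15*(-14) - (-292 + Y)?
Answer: 414054/137 ≈ 3022.3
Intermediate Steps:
Y = -40/137 (Y = -440/1507 = -2*20/137 = -40/137 ≈ -0.29197)
-13*15*(-14) - (-292 + Y) = -13*15*(-14) - (-292 - 40/137) = -195*(-14) - 1*(-40044/137) = 2730 + 40044/137 = 414054/137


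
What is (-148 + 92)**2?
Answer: 3136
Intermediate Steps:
(-148 + 92)**2 = (-56)**2 = 3136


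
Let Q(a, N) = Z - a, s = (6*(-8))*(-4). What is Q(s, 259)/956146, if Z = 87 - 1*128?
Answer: -233/956146 ≈ -0.00024369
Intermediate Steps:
Z = -41 (Z = 87 - 128 = -41)
s = 192 (s = -48*(-4) = 192)
Q(a, N) = -41 - a
Q(s, 259)/956146 = (-41 - 1*192)/956146 = (-41 - 192)*(1/956146) = -233*1/956146 = -233/956146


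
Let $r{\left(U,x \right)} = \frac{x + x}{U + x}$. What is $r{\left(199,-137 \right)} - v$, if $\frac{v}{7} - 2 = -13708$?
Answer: $\frac{2974065}{31} \approx 95938.0$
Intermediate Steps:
$v = -95942$ ($v = 14 + 7 \left(-13708\right) = 14 - 95956 = -95942$)
$r{\left(U,x \right)} = \frac{2 x}{U + x}$
$r{\left(199,-137 \right)} - v = 2 \left(-137\right) \frac{1}{199 - 137} - -95942 = 2 \left(-137\right) \frac{1}{62} + 95942 = - \frac{137}{31} + 95942 = \frac{2974065}{31}$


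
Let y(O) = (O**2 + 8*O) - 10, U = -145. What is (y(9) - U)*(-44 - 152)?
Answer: -56448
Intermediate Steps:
y(O) = -10 + O**2 + 8*O
(y(9) - U)*(-44 - 152) = ((-10 + 9**2 + 8*9) - 1*(-145))*(-44 - 152) = ((-10 + 81 + 72) + 145)*(-196) = (143 + 145)*(-196) = 288*(-196) = -56448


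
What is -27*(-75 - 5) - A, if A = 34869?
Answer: -32709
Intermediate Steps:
-27*(-75 - 5) - A = -27*(-75 - 5) - 1*34869 = -27*(-80) - 34869 = 2160 - 34869 = -32709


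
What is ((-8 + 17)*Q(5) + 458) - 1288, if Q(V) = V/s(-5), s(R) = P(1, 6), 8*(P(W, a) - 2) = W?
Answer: -13750/17 ≈ -808.82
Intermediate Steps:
P(W, a) = 2 + W/8
s(R) = 17/8 (s(R) = 2 + (⅛)*1 = 2 + ⅛ = 17/8)
Q(V) = 8*V/17 (Q(V) = V/(17/8) = V*(8/17) = 8*V/17)
((-8 + 17)*Q(5) + 458) - 1288 = ((-8 + 17)*((8/17)*5) + 458) - 1288 = (9*(40/17) + 458) - 1288 = (360/17 + 458) - 1288 = 8146/17 - 1288 = -13750/17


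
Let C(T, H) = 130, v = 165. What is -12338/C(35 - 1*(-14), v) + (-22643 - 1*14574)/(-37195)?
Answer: -9081474/96707 ≈ -93.907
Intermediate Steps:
-12338/C(35 - 1*(-14), v) + (-22643 - 1*14574)/(-37195) = -12338/130 + (-22643 - 1*14574)/(-37195) = -12338*1/130 + (-22643 - 14574)*(-1/37195) = -6169/65 - 37217*(-1/37195) = -6169/65 + 37217/37195 = -9081474/96707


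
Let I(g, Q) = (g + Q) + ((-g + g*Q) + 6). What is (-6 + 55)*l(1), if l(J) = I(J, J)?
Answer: 392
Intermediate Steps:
I(g, Q) = 6 + Q + Q*g (I(g, Q) = (Q + g) + ((-g + Q*g) + 6) = (Q + g) + (6 - g + Q*g) = 6 + Q + Q*g)
l(J) = 6 + J + J² (l(J) = 6 + J + J*J = 6 + J + J²)
(-6 + 55)*l(1) = (-6 + 55)*(6 + 1 + 1²) = 49*(6 + 1 + 1) = 49*8 = 392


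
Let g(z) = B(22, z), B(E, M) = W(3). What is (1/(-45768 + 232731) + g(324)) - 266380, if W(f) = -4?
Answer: -49803951791/186963 ≈ -2.6638e+5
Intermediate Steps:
B(E, M) = -4
g(z) = -4
(1/(-45768 + 232731) + g(324)) - 266380 = (1/(-45768 + 232731) - 4) - 266380 = (1/186963 - 4) - 266380 = -747851/186963 - 266380 = -49803951791/186963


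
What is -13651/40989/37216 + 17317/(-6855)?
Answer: -2935139196157/1161881845280 ≈ -2.5262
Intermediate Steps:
-13651/40989/37216 + 17317/(-6855) = -13651*1/40989*(1/37216) + 17317*(-1/6855) = -13651/40989*1/37216 - 17317/6855 = -13651/1525446624 - 17317/6855 = -2935139196157/1161881845280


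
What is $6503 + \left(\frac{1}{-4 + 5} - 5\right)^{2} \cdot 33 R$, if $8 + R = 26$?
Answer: $16007$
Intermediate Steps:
$R = 18$ ($R = -8 + 26 = 18$)
$6503 + \left(\frac{1}{-4 + 5} - 5\right)^{2} \cdot 33 R = 6503 + \left(\frac{1}{-4 + 5} - 5\right)^{2} \cdot 33 \cdot 18 = 6503 + \left(1^{-1} - 5\right)^{2} \cdot 33 \cdot 18 = 6503 + \left(1 - 5\right)^{2} \cdot 33 \cdot 18 = 6503 + \left(-4\right)^{2} \cdot 33 \cdot 18 = 6503 + 16 \cdot 33 \cdot 18 = 6503 + 528 \cdot 18 = 6503 + 9504 = 16007$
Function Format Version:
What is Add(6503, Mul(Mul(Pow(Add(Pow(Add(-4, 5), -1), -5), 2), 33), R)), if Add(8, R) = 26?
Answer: 16007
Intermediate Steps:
R = 18 (R = Add(-8, 26) = 18)
Add(6503, Mul(Mul(Pow(Add(Pow(Add(-4, 5), -1), -5), 2), 33), R)) = Add(6503, Mul(Mul(Pow(Add(Pow(Add(-4, 5), -1), -5), 2), 33), 18)) = Add(6503, Mul(Mul(Pow(Add(Pow(1, -1), -5), 2), 33), 18)) = Add(6503, Mul(Mul(Pow(Add(1, -5), 2), 33), 18)) = Add(6503, Mul(Mul(Pow(-4, 2), 33), 18)) = Add(6503, Mul(Mul(16, 33), 18)) = Add(6503, Mul(528, 18)) = Add(6503, 9504) = 16007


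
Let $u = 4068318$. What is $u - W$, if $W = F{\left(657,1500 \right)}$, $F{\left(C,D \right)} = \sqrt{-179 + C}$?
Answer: $4068318 - \sqrt{478} \approx 4.0683 \cdot 10^{6}$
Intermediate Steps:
$W = \sqrt{478}$ ($W = \sqrt{-179 + 657} = \sqrt{478} \approx 21.863$)
$u - W = 4068318 - \sqrt{478}$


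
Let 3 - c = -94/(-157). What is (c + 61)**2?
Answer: 99082116/24649 ≈ 4019.7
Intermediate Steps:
c = 377/157 (c = 3 - (-94)/(-157) = 3 - (-94)*(-1)/157 = 3 - 1*94/157 = 3 - 94/157 = 377/157 ≈ 2.4013)
(c + 61)**2 = (377/157 + 61)**2 = (9954/157)**2 = 99082116/24649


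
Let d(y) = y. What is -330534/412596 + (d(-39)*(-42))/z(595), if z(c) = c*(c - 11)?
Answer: -3103341/3896740 ≈ -0.79639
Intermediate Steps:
z(c) = c*(-11 + c)
-330534/412596 + (d(-39)*(-42))/z(595) = -330534/412596 + (-39*(-42))/((595*(-11 + 595))) = -330534*1/412596 + 1638/((595*584)) = -18363/22922 + 1638/347480 = -18363/22922 + 1638*(1/347480) = -18363/22922 + 117/24820 = -3103341/3896740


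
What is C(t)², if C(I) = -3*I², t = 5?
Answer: 5625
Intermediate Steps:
C(t)² = (-3*5²)² = (-3*25)² = (-75)² = 5625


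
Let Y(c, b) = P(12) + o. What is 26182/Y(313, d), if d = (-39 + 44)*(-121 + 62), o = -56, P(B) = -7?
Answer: -26182/63 ≈ -415.59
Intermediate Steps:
d = -295 (d = 5*(-59) = -295)
Y(c, b) = -63 (Y(c, b) = -7 - 56 = -63)
26182/Y(313, d) = 26182/(-63) = 26182*(-1/63) = -26182/63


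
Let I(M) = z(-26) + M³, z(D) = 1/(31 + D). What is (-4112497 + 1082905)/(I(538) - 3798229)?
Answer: -1893495/94951652 ≈ -0.019942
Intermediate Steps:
I(M) = ⅕ + M³ (I(M) = 1/(31 - 26) + M³ = 1/5 + M³ = ⅕ + M³)
(-4112497 + 1082905)/(I(538) - 3798229) = (-4112497 + 1082905)/((⅕ + 538³) - 3798229) = -3029592/((⅕ + 155720872) - 3798229) = -3029592/(778604361/5 - 3798229) = -3029592/759613216/5 = -3029592*5/759613216 = -1893495/94951652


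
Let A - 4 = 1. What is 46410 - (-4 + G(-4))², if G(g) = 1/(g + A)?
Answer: 46401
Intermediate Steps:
A = 5 (A = 4 + 1 = 5)
G(g) = 1/(5 + g) (G(g) = 1/(g + 5) = 1/(5 + g))
46410 - (-4 + G(-4))² = 46410 - (-4 + 1/(5 - 4))² = 46410 - (-4 + 1/1)² = 46410 - (-4 + 1)² = 46410 - 1*(-3)² = 46410 - 1*9 = 46410 - 9 = 46401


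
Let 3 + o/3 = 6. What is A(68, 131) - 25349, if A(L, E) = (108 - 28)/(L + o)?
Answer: -1951793/77 ≈ -25348.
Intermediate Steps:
o = 9 (o = -9 + 3*6 = -9 + 18 = 9)
A(L, E) = 80/(9 + L) (A(L, E) = (108 - 28)/(L + 9) = 80/(9 + L))
A(68, 131) - 25349 = 80/(9 + 68) - 25349 = 80/77 - 25349 = -1951793/77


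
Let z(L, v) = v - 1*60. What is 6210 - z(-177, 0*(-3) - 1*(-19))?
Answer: 6251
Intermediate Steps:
z(L, v) = -60 + v (z(L, v) = v - 60 = -60 + v)
6210 - z(-177, 0*(-3) - 1*(-19)) = 6210 - (-60 + (0*(-3) - 1*(-19))) = 6210 - (-60 + (0 + 19)) = 6210 - (-60 + 19) = 6210 - 1*(-41) = 6210 + 41 = 6251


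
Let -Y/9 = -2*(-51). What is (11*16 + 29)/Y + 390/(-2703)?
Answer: -17885/48654 ≈ -0.36760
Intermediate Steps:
Y = -918 (Y = -(-18)*(-51) = -9*102 = -918)
(11*16 + 29)/Y + 390/(-2703) = (11*16 + 29)/(-918) + 390/(-2703) = (176 + 29)*(-1/918) + 390*(-1/2703) = 205*(-1/918) - 130/901 = -205/918 - 130/901 = -17885/48654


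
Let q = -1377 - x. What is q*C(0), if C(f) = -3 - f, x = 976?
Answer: 7059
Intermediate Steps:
q = -2353 (q = -1377 - 1*976 = -1377 - 976 = -2353)
q*C(0) = -2353*(-3 - 1*0) = -2353*(-3 + 0) = -2353*(-3) = 7059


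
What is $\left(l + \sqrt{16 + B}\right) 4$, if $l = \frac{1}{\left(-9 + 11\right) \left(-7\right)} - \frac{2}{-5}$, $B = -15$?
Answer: $\frac{186}{35} \approx 5.3143$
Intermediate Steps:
$l = \frac{23}{70}$ ($l = \frac{1}{2} \left(- \frac{1}{7}\right) - - \frac{2}{5} = \frac{1}{2} \left(- \frac{1}{7}\right) + \frac{2}{5} = - \frac{1}{14} + \frac{2}{5} = \frac{23}{70} \approx 0.32857$)
$\left(l + \sqrt{16 + B}\right) 4 = \left(\frac{23}{70} + \sqrt{16 - 15}\right) 4 = \left(\frac{23}{70} + \sqrt{1}\right) 4 = \left(\frac{23}{70} + 1\right) 4 = \frac{93}{70} \cdot 4 = \frac{186}{35}$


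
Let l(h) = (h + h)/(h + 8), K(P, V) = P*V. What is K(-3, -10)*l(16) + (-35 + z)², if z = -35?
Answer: 4940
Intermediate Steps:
l(h) = 2*h/(8 + h) (l(h) = (2*h)/(8 + h) = 2*h/(8 + h))
K(-3, -10)*l(16) + (-35 + z)² = (-3*(-10))*(2*16/(8 + 16)) + (-35 - 35)² = 30*(2*16/24) + (-70)² = 30*(2*16*(1/24)) + 4900 = 30*(4/3) + 4900 = 40 + 4900 = 4940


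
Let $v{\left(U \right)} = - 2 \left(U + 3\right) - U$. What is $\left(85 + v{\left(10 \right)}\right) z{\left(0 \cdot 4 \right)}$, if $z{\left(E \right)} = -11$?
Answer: $-539$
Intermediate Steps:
$v{\left(U \right)} = -6 - 3 U$ ($v{\left(U \right)} = - 2 \left(3 + U\right) - U = \left(-6 - 2 U\right) - U = -6 - 3 U$)
$\left(85 + v{\left(10 \right)}\right) z{\left(0 \cdot 4 \right)} = \left(85 - 36\right) \left(-11\right) = 49 \left(-11\right) = -539$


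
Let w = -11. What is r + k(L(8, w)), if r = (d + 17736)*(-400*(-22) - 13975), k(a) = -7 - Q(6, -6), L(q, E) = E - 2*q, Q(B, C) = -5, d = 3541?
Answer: -110108477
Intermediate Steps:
k(a) = -2 (k(a) = -7 - 1*(-5) = -7 + 5 = -2)
r = -110108475 (r = (3541 + 17736)*(-400*(-22) - 13975) = 21277*(8800 - 13975) = 21277*(-5175) = -110108475)
r + k(L(8, w)) = -110108475 - 2 = -110108477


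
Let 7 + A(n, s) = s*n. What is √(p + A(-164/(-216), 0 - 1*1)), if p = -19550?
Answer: I*√6336714/18 ≈ 139.85*I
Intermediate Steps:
A(n, s) = -7 + n*s (A(n, s) = -7 + s*n = -7 + n*s)
√(p + A(-164/(-216), 0 - 1*1)) = √(-19550 + (-7 + (-164/(-216))*(0 - 1*1))) = √(-19550 + (-7 + (-164*(-1/216))*(0 - 1))) = √(-19550 + (-7 + (41/54)*(-1))) = √(-19550 + (-7 - 41/54)) = √(-19550 - 419/54) = √(-1056119/54) = I*√6336714/18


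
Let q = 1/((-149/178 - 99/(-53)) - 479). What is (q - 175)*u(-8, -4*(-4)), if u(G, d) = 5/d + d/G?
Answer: 21306040443/72146576 ≈ 295.32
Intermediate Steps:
q = -9434/4509161 (q = 1/((-149*1/178 - 99*(-1/53)) - 479) = 1/((-149/178 + 99/53) - 479) = 1/(9725/9434 - 479) = 1/(-4509161/9434) = -9434/4509161 ≈ -0.0020922)
(q - 175)*u(-8, -4*(-4)) = (-9434/4509161 - 175)*(5/((-4*(-4))) - 4*(-4)/(-8)) = -789112609*(5/16 + 16*(-1/8))/4509161 = -789112609*(5*(1/16) - 2)/4509161 = -789112609*(5/16 - 2)/4509161 = -789112609/4509161*(-27/16) = 21306040443/72146576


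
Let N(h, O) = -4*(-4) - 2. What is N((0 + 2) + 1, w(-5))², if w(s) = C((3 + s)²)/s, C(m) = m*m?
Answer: 196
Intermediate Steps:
C(m) = m²
w(s) = (3 + s)⁴/s (w(s) = ((3 + s)²)²/s = (3 + s)⁴/s)
N(h, O) = 14 (N(h, O) = 16 - 2 = 14)
N((0 + 2) + 1, w(-5))² = 14² = 196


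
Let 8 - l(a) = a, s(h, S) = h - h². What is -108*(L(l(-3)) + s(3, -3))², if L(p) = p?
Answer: -2700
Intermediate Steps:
l(a) = 8 - a
-108*(L(l(-3)) + s(3, -3))² = -108*((8 - 1*(-3)) + 3*(1 - 1*3))² = -108*((8 + 3) + 3*(1 - 3))² = -108*(11 + 3*(-2))² = -108*(11 - 6)² = -108*5² = -108*25 = -2700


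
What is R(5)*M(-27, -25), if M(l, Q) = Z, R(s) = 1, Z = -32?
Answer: -32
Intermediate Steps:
M(l, Q) = -32
R(5)*M(-27, -25) = 1*(-32) = -32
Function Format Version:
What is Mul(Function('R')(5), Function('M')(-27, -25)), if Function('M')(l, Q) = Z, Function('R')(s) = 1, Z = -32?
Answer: -32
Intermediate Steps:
Function('M')(l, Q) = -32
Mul(Function('R')(5), Function('M')(-27, -25)) = Mul(1, -32) = -32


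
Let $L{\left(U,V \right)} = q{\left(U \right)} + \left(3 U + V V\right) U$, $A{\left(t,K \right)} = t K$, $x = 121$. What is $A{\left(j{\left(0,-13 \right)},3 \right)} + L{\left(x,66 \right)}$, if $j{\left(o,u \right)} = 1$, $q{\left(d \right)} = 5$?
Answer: $571007$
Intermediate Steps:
$A{\left(t,K \right)} = K t$
$L{\left(U,V \right)} = 5 + U \left(V^{2} + 3 U\right)$ ($L{\left(U,V \right)} = 5 + \left(3 U + V V\right) U = 5 + \left(3 U + V^{2}\right) U = 5 + \left(V^{2} + 3 U\right) U = 5 + U \left(V^{2} + 3 U\right)$)
$A{\left(j{\left(0,-13 \right)},3 \right)} + L{\left(x,66 \right)} = 3 \cdot 1 + \left(5 + 3 \cdot 121^{2} + 121 \cdot 66^{2}\right) = 3 + \left(5 + 3 \cdot 14641 + 121 \cdot 4356\right) = 3 + \left(5 + 43923 + 527076\right) = 3 + 571004 = 571007$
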